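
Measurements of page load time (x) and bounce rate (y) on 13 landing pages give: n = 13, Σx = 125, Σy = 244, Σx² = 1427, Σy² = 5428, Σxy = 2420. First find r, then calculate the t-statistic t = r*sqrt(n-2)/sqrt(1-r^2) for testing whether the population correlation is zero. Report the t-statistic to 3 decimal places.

S_xy = nΣxy − ΣxΣy = 13·2420 − 125·244 = 31460 − 30500 = 960
S_xx = nΣx² − (Σx)² = 13·1427 − 125² = 18551 − 15625 = 2926
S_yy = nΣy² − (Σy)² = 13·5428 − 244² = 70564 − 59536 = 11028
r = S_xy / √(S_xx·S_yy) = 960 / √(2926·11028) = 960 / √32267928 = 960 / 5680.4866 = 0.1690
t = r·√(n−2)/√(1−r²) = 0.1690·√11 / √(1−0.028561) = 0.560510 / 0.985616 = 0.569

0.569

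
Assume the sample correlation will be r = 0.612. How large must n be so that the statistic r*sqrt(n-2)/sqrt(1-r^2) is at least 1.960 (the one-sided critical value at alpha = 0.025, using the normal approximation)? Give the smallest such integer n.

Need r·√(n−2)/√(1−r²) ≥ 1.960
√(n−2) ≥ 1.960·√(1−0.374544) / 0.612 = 1.960·0.790858 / 0.612 = 2.5328
n−2 ≥ 6.4151  ⇒  n ≥ 8.4151
Smallest integer n = 9

9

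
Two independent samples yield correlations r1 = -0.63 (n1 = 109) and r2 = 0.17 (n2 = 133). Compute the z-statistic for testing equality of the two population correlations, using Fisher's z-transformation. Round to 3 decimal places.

-6.977

Fisher z-transforms: z1 = atanh(-0.63) = -0.741416, z2 = atanh(0.17) = 0.171667; difference d = -0.913083
Var(d) = 1/106 + 1/130 = 0.0094340 + 0.0076923 = 0.0171263
z = d/√Var(d) = -0.913083 / √0.0171263 = -0.913083 / 0.130867 = -6.977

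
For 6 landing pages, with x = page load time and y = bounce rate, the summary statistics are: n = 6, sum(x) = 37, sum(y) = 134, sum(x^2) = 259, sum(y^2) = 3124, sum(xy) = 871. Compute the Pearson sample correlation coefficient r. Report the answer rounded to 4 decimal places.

0.7019

S_xy = nΣxy − ΣxΣy = 6·871 − 37·134 = 5226 − 4958 = 268
S_xx = nΣx² − (Σx)² = 6·259 − 37² = 1554 − 1369 = 185
S_yy = nΣy² − (Σy)² = 6·3124 − 134² = 18744 − 17956 = 788
r = S_xy / √(S_xx·S_yy) = 268 / √(185·788) = 268 / √145780 = 268 / 381.8115 = 0.7019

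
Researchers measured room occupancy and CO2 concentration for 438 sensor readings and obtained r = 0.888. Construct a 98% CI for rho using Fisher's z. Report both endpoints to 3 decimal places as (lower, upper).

(0.862, 0.909)

z_r = atanh(0.888) = 1.412387;  SE = 1/√(n−3) = 1/√435 = 0.047946
z-limits: 1.412387 ± 2.326·0.047946 = 1.412387 ± 0.111522 = [1.300865, 1.523909]
ρ-limits: (tanh 1.300865, tanh 1.523909) = (0.862, 0.909)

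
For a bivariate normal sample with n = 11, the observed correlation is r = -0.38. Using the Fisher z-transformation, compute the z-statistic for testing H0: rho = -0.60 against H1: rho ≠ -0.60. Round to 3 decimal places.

0.829

Fisher z: atanh(-0.38) = -0.400060, atanh(-0.60) = -0.693147
z = (z_r − z_0)·√(n−3) = (-0.400060 − (-0.693147))·√8 = 0.293087 · 2.828427 = 0.829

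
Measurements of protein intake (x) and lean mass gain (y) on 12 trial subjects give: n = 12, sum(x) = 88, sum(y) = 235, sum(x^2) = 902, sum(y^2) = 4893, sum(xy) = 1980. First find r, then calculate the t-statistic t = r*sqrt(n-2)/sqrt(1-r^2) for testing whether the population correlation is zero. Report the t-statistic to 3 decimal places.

8.657

Numerator: nΣxy − (Σx)(Σy) = 12·1980 − (88)(235) = 3080
Denominator: √[(nΣx²−(Σx)²)(nΣy²−(Σy)²)]
  nΣx²−(Σx)² = 12·902 − 7744 = 3080;  nΣy²−(Σy)² = 12·4893 − 55225 = 3491
  √(3080·3491) = √10752280 = 3279.0669
r = 3080 / 3279.0669 = 0.9393
t = r·√(n−2)/√(1−r²) = 0.9393·√10 / √(1−0.882284) = 2.970327 / 0.343098 = 8.657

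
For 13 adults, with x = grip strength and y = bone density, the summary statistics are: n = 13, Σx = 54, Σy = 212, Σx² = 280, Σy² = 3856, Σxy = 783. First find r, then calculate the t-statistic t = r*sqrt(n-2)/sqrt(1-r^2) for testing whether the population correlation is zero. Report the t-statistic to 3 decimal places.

-2.875

Numerator: nΣxy − (Σx)(Σy) = 13·783 − (54)(212) = -1269
Denominator: √[(nΣx²−(Σx)²)(nΣy²−(Σy)²)]
  nΣx²−(Σx)² = 13·280 − 2916 = 724;  nΣy²−(Σy)² = 13·3856 − 44944 = 5184
  √(724·5184) = √3753216 = 1937.3219
r = -1269 / 1937.3219 = -0.6550
t = r·√(n−2)/√(1−r²) = -0.6550·√11 / √(1−0.429025) = -2.172389 / 0.755629 = -2.875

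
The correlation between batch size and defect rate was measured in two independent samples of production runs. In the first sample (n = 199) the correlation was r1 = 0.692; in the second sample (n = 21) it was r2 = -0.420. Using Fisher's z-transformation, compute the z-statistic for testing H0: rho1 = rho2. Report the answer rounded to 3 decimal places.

Fisher z-transforms: z1 = atanh(0.692) = 0.851783, z2 = atanh(-0.420) = -0.447692; difference d = 1.299475
Var(d) = 1/196 + 1/18 = 0.0051020 + 0.0555556 = 0.0606576
z = d/√Var(d) = 1.299475 / √0.0606576 = 1.299475 / 0.246288 = 5.276

5.276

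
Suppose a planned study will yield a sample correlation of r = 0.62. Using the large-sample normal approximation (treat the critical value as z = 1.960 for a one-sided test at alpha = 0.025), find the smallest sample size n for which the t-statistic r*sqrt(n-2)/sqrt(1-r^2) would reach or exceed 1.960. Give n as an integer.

9

Need r·√(n−2)/√(1−r²) ≥ 1.960
√(n−2) ≥ 1.960·√(1−0.3844) / 0.62 = 1.960·0.784602 / 0.62 = 2.4804
n−2 ≥ 6.1524  ⇒  n ≥ 8.1524
Smallest integer n = 9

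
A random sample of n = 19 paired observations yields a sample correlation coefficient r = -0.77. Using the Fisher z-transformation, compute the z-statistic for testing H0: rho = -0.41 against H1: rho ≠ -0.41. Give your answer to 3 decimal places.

-2.339

Fisher z: atanh(-0.77) = -1.020328, atanh(-0.41) = -0.435611
z = (z_r − z_0)·√(n−3) = (-1.020328 − (-0.435611))·√16 = -0.584717 · 4.000000 = -2.339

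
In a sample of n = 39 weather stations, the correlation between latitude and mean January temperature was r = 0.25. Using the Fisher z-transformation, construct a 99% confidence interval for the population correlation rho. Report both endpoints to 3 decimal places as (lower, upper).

(-0.172, 0.595)

z_r = atanh(0.25) = 0.255413;  SE = 1/√(n−3) = 1/√36 = 0.166667
z-limits: 0.255413 ± 2.576·0.166667 = 0.255413 ± 0.429334 = [-0.173921, 0.684747]
ρ-limits: (tanh -0.173921, tanh 0.684747) = (-0.172, 0.595)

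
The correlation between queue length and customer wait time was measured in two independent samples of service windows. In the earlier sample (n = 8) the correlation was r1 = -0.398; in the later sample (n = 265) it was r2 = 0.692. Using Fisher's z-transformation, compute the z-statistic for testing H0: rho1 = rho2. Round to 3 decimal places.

-2.820

z1 = atanh(-0.398) = -0.421270,  z2 = atanh(0.692) = 0.851783
SE = √(1/(n1−3) + 1/(n2−3)) = √(1/5 + 1/262) = √(0.2000000 + 0.0038168) = √0.2038168 = 0.451461
z = (z1 − z2)/SE = (-0.421270 − 0.851783) / 0.451461 = -1.273053 / 0.451461 = -2.820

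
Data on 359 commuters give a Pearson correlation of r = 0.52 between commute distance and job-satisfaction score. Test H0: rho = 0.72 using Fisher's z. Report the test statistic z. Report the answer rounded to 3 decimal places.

z_r = atanh(0.52) = 0.576340,  z_0 = atanh(0.72) = 0.907645
SE = 1/√(n−3) = 1/√356 = 0.053000
z = (z_r − z_0)/SE = (0.576340 − 0.907645) / 0.053000 = -0.331305 / 0.053000 = -6.251

-6.251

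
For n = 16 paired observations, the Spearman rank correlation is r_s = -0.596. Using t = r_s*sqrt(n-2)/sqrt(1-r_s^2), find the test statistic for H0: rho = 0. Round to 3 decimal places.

-2.777

t = r_s·√(n−2) / √(1−r_s²) with r_s = -0.596, n = 16
  = -0.596·√14 / √(1 − 0.355216)
  = -0.596·3.741657 / 0.802984
  = -2.230028 / 0.802984 = -2.777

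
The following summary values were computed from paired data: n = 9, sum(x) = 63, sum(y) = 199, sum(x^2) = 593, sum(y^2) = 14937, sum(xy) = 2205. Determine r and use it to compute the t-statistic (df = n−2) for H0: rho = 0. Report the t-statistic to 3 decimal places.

S_xy = nΣxy − ΣxΣy = 9·2205 − 63·199 = 19845 − 12537 = 7308
S_xx = nΣx² − (Σx)² = 9·593 − 63² = 5337 − 3969 = 1368
S_yy = nΣy² − (Σy)² = 9·14937 − 199² = 134433 − 39601 = 94832
r = S_xy / √(S_xx·S_yy) = 7308 / √(1368·94832) = 7308 / √129730176 = 7308 / 11389.9155 = 0.6416
t = r·√(n−2)/√(1−r²) = 0.6416·√7 / √(1−0.411651) = 1.697514 / 0.767039 = 2.213

2.213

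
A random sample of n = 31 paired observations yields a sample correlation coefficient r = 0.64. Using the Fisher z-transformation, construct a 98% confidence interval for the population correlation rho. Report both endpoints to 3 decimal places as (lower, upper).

z_r = atanh(0.64) = 0.758174;  SE = 1/√(n−3) = 1/√28 = 0.188982
z-limits: 0.758174 ± 2.326·0.188982 = 0.758174 ± 0.439572 = [0.318602, 1.197746]
ρ-limits: (tanh 0.318602, tanh 1.197746) = (0.308, 0.833)

(0.308, 0.833)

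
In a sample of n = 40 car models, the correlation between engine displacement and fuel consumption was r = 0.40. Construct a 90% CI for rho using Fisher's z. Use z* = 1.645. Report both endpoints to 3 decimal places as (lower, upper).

(0.152, 0.601)

Fisher z: z_r = atanh(r) = ½·ln((1+0.40)/(1−0.40)) = 0.423649
SE(z) = 1/√(n−3) = 1/√37 = 0.164399
90% ⇒ z* = 1.645; margin = 1.645·0.164399 = 0.270436
CI on z-scale: (0.153213, 0.694085)
Back-transform: tanh(0.153213) = 0.152025, tanh(0.694085) = 0.600600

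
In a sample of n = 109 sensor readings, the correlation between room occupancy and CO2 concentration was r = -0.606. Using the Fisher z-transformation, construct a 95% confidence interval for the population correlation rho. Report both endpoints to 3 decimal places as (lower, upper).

(-0.713, -0.472)

Fisher z: z_r = atanh(r) = ½·ln((1+(-0.606))/(1−(-0.606))) = -0.702575
SE(z) = 1/√(n−3) = 1/√106 = 0.097129
95% ⇒ z* = 1.960; margin = 1.960·0.097129 = 0.190373
CI on z-scale: (-0.892948, -0.512202)
Back-transform: tanh(-0.892948) = -0.712847, tanh(-0.512202) = -0.471659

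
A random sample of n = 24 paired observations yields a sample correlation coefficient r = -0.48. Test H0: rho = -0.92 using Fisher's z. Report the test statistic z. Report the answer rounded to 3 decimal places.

4.885

z_r = atanh(-0.48) = -0.522984,  z_0 = atanh(-0.92) = -1.589027
SE = 1/√(n−3) = 1/√21 = 0.218218
z = (z_r − z_0)/SE = (-0.522984 − (-1.589027)) / 0.218218 = 1.066043 / 0.218218 = 4.885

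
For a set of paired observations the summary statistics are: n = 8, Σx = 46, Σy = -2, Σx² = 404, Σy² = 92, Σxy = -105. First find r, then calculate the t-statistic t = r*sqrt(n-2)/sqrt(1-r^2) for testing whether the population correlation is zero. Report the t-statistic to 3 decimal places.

-3.611

Numerator: nΣxy − (Σx)(Σy) = 8·(-105) − (46)(-2) = -748
Denominator: √[(nΣx²−(Σx)²)(nΣy²−(Σy)²)]
  nΣx²−(Σx)² = 8·404 − 2116 = 1116;  nΣy²−(Σy)² = 8·92 − 4 = 732
  √(1116·732) = √816912 = 903.8318
r = -748 / 903.8318 = -0.8276
t = r·√(n−2)/√(1−r²) = -0.8276·√6 / √(1−0.684922) = -2.027198 / 0.561318 = -3.611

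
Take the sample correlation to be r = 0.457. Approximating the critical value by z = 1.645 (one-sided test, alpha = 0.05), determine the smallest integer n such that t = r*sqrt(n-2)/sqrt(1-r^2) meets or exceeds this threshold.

Need r·√(n−2)/√(1−r²) ≥ 1.645
√(n−2) ≥ 1.645·√(1−0.208849) / 0.457 = 1.645·0.889467 / 0.457 = 3.2017
n−2 ≥ 10.2509  ⇒  n ≥ 12.2509
Smallest integer n = 13

13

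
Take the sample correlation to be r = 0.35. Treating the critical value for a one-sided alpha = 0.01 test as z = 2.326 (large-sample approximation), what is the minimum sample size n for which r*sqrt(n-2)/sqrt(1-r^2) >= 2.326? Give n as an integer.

41

r√(n−2)/√(1−r²) ≥ 2.326  ⇔  n−2 ≥ (2.326)²·(1−r²)/r²
(1−r²)/r² = (1−0.1225)/0.1225 = 7.1633
n ≥ 2 + 5.410276·7.1633 = 2 + 38.7554 = 40.7554
⌈40.7554⌉ = 41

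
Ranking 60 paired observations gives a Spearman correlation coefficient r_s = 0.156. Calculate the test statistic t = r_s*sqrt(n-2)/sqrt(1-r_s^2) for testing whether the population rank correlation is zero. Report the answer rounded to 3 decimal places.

1.203

t = r_s·√(n−2) / √(1−r_s²) with r_s = 0.156, n = 60
  = 0.156·√58 / √(1 − 0.024336)
  = 0.156·7.615773 / 0.987757
  = 1.188061 / 0.987757 = 1.203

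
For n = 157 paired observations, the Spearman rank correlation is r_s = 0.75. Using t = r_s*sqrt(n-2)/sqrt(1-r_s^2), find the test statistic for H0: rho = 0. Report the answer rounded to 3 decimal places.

14.117

t = r_s·√(n−2) / √(1−r_s²) with r_s = 0.75, n = 157
  = 0.75·√155 / √(1 − 0.5625)
  = 0.75·12.449900 / 0.661438
  = 9.337425 / 0.661438 = 14.117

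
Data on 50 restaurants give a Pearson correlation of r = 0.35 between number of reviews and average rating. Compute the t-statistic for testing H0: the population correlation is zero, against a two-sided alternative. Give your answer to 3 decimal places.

2.589

1 − r² = 1 − 0.1225 = 0.8775;  √(1−r²) = 0.936750
√(n−2) = √48 = 6.928203
t = r·√(n−2)/√(1−r²) = 0.35 · 6.928203 / 0.936750 = 2.589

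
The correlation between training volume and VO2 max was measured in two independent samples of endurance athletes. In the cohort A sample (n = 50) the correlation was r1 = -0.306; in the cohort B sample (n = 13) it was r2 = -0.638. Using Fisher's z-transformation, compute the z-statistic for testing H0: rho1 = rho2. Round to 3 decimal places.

1.260

Fisher z-transforms: z1 = atanh(-0.306) = -0.316126, z2 = atanh(-0.638) = -0.754794; difference d = 0.438668
Var(d) = 1/47 + 1/10 = 0.0212766 + 0.1000000 = 0.1212766
z = d/√Var(d) = 0.438668 / √0.1212766 = 0.438668 / 0.348248 = 1.260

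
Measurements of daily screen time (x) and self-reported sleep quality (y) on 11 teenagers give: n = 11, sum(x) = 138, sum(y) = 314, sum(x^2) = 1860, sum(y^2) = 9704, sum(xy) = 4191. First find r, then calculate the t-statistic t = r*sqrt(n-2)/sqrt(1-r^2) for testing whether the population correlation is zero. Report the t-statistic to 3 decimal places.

4.223

Numerator: nΣxy − (Σx)(Σy) = 11·4191 − (138)(314) = 2769
Denominator: √[(nΣx²−(Σx)²)(nΣy²−(Σy)²)]
  nΣx²−(Σx)² = 11·1860 − 19044 = 1416;  nΣy²−(Σy)² = 11·9704 − 98596 = 8148
  √(1416·8148) = √11537568 = 3396.6996
r = 2769 / 3396.6996 = 0.8152
t = r·√(n−2)/√(1−r²) = 0.8152·√9 / √(1−0.664551) = 2.445600 / 0.579180 = 4.223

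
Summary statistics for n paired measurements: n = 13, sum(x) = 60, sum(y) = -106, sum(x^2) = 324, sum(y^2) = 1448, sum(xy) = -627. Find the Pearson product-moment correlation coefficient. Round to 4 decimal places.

-0.8311

S_xy = nΣxy − ΣxΣy = 13·(-627) − 60·(-106) = -8151 − (-6360) = -1791
S_xx = nΣx² − (Σx)² = 13·324 − 60² = 4212 − 3600 = 612
S_yy = nΣy² − (Σy)² = 13·1448 − (-106)² = 18824 − 11236 = 7588
r = S_xy / √(S_xx·S_yy) = -1791 / √(612·7588) = -1791 / √4643856 = -1791 / 2154.9608 = -0.8311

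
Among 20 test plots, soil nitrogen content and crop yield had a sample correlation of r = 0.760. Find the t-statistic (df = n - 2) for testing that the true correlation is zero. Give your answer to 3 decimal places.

1 − r² = 1 − 0.577600 = 0.422400;  √(1−r²) = 0.649923
√(n−2) = √18 = 4.242641
t = r·√(n−2)/√(1−r²) = 0.760 · 4.242641 / 0.649923 = 4.961

4.961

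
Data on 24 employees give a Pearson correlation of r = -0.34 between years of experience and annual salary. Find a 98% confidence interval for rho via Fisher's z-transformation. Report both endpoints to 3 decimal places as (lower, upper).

(-0.697, 0.152)

z_r = atanh(-0.34) = -0.354093;  SE = 1/√(n−3) = 1/√21 = 0.218218
z-limits: -0.354093 ± 2.326·0.218218 = -0.354093 ± 0.507575 = [-0.861668, 0.153482]
ρ-limits: (tanh -0.861668, tanh 0.153482) = (-0.697, 0.152)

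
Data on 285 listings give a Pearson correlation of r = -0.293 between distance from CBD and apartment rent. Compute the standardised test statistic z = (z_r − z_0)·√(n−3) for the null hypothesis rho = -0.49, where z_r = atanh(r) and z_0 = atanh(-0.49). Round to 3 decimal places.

3.933

z_r = atanh(-0.293) = -0.301845,  z_0 = atanh(-0.49) = -0.536060
SE = 1/√(n−3) = 1/√282 = 0.059549
z = (z_r − z_0)/SE = (-0.301845 − (-0.536060)) / 0.059549 = 0.234215 / 0.059549 = 3.933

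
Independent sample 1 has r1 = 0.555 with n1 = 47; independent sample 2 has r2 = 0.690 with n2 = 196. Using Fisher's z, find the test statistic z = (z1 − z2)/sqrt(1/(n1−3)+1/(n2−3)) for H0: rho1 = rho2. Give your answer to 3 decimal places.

-1.331

Fisher z-transforms: z1 = atanh(0.555) = 0.625578, z2 = atanh(0.690) = 0.847956; difference d = -0.222378
Var(d) = 1/44 + 1/193 = 0.0227273 + 0.0051813 = 0.0279086
z = d/√Var(d) = -0.222378 / √0.0279086 = -0.222378 / 0.167059 = -1.331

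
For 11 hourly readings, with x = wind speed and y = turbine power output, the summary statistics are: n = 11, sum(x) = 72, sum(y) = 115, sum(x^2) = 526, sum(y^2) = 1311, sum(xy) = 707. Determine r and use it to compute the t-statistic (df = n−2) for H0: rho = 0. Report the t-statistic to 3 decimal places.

Numerator: nΣxy − (Σx)(Σy) = 11·707 − (72)(115) = -503
Denominator: √[(nΣx²−(Σx)²)(nΣy²−(Σy)²)]
  nΣx²−(Σx)² = 11·526 − 5184 = 602;  nΣy²−(Σy)² = 11·1311 − 13225 = 1196
  √(602·1196) = √719992 = 848.5234
r = -503 / 848.5234 = -0.5928
t = r·√(n−2)/√(1−r²) = -0.5928·√9 / √(1−0.351412) = -1.778400 / 0.805350 = -2.208

-2.208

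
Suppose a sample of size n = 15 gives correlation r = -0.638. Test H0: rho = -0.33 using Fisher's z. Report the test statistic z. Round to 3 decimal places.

z_r = atanh(-0.638) = -0.754794,  z_0 = atanh(-0.33) = -0.342828
SE = 1/√(n−3) = 1/√12 = 0.288675
z = (z_r − z_0)/SE = (-0.754794 − (-0.342828)) / 0.288675 = -0.411966 / 0.288675 = -1.427

-1.427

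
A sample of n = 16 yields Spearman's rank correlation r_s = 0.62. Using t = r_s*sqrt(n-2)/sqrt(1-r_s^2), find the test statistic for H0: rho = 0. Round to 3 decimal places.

2.957

t = r_s·√(n−2) / √(1−r_s²) with r_s = 0.62, n = 16
  = 0.62·√14 / √(1 − 0.3844)
  = 0.62·3.741657 / 0.784602
  = 2.319827 / 0.784602 = 2.957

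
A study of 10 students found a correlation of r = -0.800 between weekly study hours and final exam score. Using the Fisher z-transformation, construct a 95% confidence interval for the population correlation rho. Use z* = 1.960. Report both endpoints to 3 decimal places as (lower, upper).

(-0.951, -0.343)

z_r = atanh(-0.800) = -1.098612;  SE = 1/√(n−3) = 1/√7 = 0.377964
z-limits: -1.098612 ± 1.960·0.377964 = -1.098612 ± 0.740809 = [-1.839421, -0.357803]
ρ-limits: (tanh -1.839421, tanh -0.357803) = (-0.951, -0.343)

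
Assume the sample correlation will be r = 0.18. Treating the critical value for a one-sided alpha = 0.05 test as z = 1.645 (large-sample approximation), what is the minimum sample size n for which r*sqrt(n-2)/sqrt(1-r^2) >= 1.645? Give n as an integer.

r√(n−2)/√(1−r²) ≥ 1.645  ⇔  n−2 ≥ (1.645)²·(1−r²)/r²
(1−r²)/r² = (1−0.0324)/0.0324 = 29.8642
n ≥ 2 + 2.706025·29.8642 = 2 + 80.8133 = 82.8133
⌈82.8133⌉ = 83

83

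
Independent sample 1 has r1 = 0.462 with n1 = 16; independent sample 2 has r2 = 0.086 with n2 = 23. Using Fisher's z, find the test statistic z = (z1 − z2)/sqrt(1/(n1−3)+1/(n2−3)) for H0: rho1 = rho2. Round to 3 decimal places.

Fisher z-transforms: z1 = atanh(0.462) = 0.499851, z2 = atanh(0.086) = 0.086213; difference d = 0.413638
Var(d) = 1/13 + 1/20 = 0.0769231 + 0.0500000 = 0.1269231
z = d/√Var(d) = 0.413638 / √0.1269231 = 0.413638 / 0.356263 = 1.161

1.161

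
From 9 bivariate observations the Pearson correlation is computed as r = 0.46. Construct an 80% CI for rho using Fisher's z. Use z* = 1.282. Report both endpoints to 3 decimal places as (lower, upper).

z_r = atanh(0.46) = 0.497311;  SE = 1/√(n−3) = 1/√6 = 0.408248
z-limits: 0.497311 ± 1.282·0.408248 = 0.497311 ± 0.523374 = [-0.026063, 1.020685]
ρ-limits: (tanh -0.026063, tanh 1.020685) = (-0.026, 0.770)

(-0.026, 0.770)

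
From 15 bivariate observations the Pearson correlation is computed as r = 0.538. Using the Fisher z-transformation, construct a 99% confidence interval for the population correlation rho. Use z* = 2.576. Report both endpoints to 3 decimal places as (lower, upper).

Fisher z: z_r = atanh(r) = ½·ln((1+0.538)/(1−0.538)) = 0.601337
SE(z) = 1/√(n−3) = 1/√12 = 0.288675
99% ⇒ z* = 2.576; margin = 2.576·0.288675 = 0.743627
CI on z-scale: (-0.142290, 1.344964)
Back-transform: tanh(-0.142290) = -0.141337, tanh(1.344964) = 0.872859

(-0.141, 0.873)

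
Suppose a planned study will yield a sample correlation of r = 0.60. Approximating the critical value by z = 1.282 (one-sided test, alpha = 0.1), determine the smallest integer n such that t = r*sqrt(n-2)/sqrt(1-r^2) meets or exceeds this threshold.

r√(n−2)/√(1−r²) ≥ 1.282  ⇔  n−2 ≥ (1.282)²·(1−r²)/r²
(1−r²)/r² = (1−0.3600)/0.3600 = 1.7778
n ≥ 2 + 1.643524·1.7778 = 2 + 2.9219 = 4.9219
⌈4.9219⌉ = 5

5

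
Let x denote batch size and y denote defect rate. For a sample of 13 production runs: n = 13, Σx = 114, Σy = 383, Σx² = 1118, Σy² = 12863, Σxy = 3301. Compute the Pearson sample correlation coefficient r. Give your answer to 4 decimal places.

S_xy = nΣxy − ΣxΣy = 13·3301 − 114·383 = 42913 − 43662 = -749
S_xx = nΣx² − (Σx)² = 13·1118 − 114² = 14534 − 12996 = 1538
S_yy = nΣy² − (Σy)² = 13·12863 − 383² = 167219 − 146689 = 20530
r = S_xy / √(S_xx·S_yy) = -749 / √(1538·20530) = -749 / √31575140 = -749 / 5619.1761 = -0.1333

-0.1333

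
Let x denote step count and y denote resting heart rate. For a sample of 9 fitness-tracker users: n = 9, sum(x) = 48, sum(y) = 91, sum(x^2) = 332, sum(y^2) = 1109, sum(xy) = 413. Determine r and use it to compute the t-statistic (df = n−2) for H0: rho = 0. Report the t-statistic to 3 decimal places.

Numerator: nΣxy − (Σx)(Σy) = 9·413 − (48)(91) = -651
Denominator: √[(nΣx²−(Σx)²)(nΣy²−(Σy)²)]
  nΣx²−(Σx)² = 9·332 − 2304 = 684;  nΣy²−(Σy)² = 9·1109 − 8281 = 1700
  √(684·1700) = √1162800 = 1078.3320
r = -651 / 1078.3320 = -0.6037
t = r·√(n−2)/√(1−r²) = -0.6037·√7 / √(1−0.364454) = -1.597240 / 0.797211 = -2.004

-2.004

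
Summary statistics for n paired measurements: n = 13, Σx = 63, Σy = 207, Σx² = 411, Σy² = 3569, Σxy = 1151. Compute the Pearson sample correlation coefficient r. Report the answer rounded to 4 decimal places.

0.8705

Numerator: nΣxy − (Σx)(Σy) = 13·1151 − (63)(207) = 1922
Denominator: √[(nΣx²−(Σx)²)(nΣy²−(Σy)²)]
  nΣx²−(Σx)² = 13·411 − 3969 = 1374;  nΣy²−(Σy)² = 13·3569 − 42849 = 3548
  √(1374·3548) = √4874952 = 2207.9293
r = 1922 / 2207.9293 = 0.8705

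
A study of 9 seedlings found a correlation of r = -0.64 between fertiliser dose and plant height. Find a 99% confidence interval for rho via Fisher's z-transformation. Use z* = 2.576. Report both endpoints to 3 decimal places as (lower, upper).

(-0.948, 0.285)

z_r = atanh(-0.64) = -0.758174;  SE = 1/√(n−3) = 1/√6 = 0.408248
z-limits: -0.758174 ± 2.576·0.408248 = -0.758174 ± 1.051647 = [-1.809821, 0.293473]
ρ-limits: (tanh -1.809821, tanh 0.293473) = (-0.948, 0.285)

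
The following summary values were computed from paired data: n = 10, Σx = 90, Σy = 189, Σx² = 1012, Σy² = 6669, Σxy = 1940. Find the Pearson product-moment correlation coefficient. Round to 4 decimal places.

Numerator: nΣxy − (Σx)(Σy) = 10·1940 − (90)(189) = 2390
Denominator: √[(nΣx²−(Σx)²)(nΣy²−(Σy)²)]
  nΣx²−(Σx)² = 10·1012 − 8100 = 2020;  nΣy²−(Σy)² = 10·6669 − 35721 = 30969
  √(2020·30969) = √62557380 = 7909.3223
r = 2390 / 7909.3223 = 0.3022

0.3022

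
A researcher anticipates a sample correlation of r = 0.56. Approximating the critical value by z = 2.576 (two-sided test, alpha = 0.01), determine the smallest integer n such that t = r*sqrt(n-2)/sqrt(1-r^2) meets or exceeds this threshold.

17

Need r·√(n−2)/√(1−r²) ≥ 2.576
√(n−2) ≥ 2.576·√(1−0.3136) / 0.56 = 2.576·0.828493 / 0.56 = 3.8111
n−2 ≥ 14.5245  ⇒  n ≥ 16.5245
Smallest integer n = 17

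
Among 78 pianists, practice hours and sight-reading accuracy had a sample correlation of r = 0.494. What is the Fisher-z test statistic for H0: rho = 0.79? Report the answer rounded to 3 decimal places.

-4.591

Fisher z: atanh(0.494) = 0.541338, atanh(0.79) = 1.071432
z = (z_r − z_0)·√(n−3) = (0.541338 − 1.071432)·√75 = -0.530094 · 8.660254 = -4.591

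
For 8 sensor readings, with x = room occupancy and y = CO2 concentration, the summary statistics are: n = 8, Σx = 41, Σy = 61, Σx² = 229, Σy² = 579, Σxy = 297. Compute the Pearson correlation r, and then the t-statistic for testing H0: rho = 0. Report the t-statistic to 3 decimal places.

-0.877

Numerator: nΣxy − (Σx)(Σy) = 8·297 − (41)(61) = -125
Denominator: √[(nΣx²−(Σx)²)(nΣy²−(Σy)²)]
  nΣx²−(Σx)² = 8·229 − 1681 = 151;  nΣy²−(Σy)² = 8·579 − 3721 = 911
  √(151·911) = √137561 = 370.8922
r = -125 / 370.8922 = -0.3370
t = r·√(n−2)/√(1−r²) = -0.3370·√6 / √(1−0.113569) = -0.825478 / 0.941505 = -0.877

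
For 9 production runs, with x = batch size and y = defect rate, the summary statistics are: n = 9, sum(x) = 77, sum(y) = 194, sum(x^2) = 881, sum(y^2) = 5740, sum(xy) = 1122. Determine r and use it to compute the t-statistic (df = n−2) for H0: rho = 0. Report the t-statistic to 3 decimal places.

-5.956

S_xy = nΣxy − ΣxΣy = 9·1122 − 77·194 = 10098 − 14938 = -4840
S_xx = nΣx² − (Σx)² = 9·881 − 77² = 7929 − 5929 = 2000
S_yy = nΣy² − (Σy)² = 9·5740 − 194² = 51660 − 37636 = 14024
r = S_xy / √(S_xx·S_yy) = -4840 / √(2000·14024) = -4840 / √28048000 = -4840 / 5296.0363 = -0.9139
t = r·√(n−2)/√(1−r²) = -0.9139·√7 / √(1−0.835213) = -2.417952 / 0.405940 = -5.956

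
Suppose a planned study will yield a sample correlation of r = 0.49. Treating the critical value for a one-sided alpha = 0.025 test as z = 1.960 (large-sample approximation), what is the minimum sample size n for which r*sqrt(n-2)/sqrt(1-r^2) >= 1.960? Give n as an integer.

15

r√(n−2)/√(1−r²) ≥ 1.960  ⇔  n−2 ≥ (1.960)²·(1−r²)/r²
(1−r²)/r² = (1−0.2401)/0.2401 = 3.1649
n ≥ 2 + 3.8416·3.1649 = 2 + 12.1583 = 14.1583
⌈14.1583⌉ = 15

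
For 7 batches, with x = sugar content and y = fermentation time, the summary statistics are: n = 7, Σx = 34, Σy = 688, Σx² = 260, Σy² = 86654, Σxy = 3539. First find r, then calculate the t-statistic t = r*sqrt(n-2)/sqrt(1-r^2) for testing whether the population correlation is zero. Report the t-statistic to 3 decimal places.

Numerator: nΣxy − (Σx)(Σy) = 7·3539 − (34)(688) = 1381
Denominator: √[(nΣx²−(Σx)²)(nΣy²−(Σy)²)]
  nΣx²−(Σx)² = 7·260 − 1156 = 664;  nΣy²−(Σy)² = 7·86654 − 473344 = 133234
  √(664·133234) = √88467376 = 9405.7098
r = 1381 / 9405.7098 = 0.1468
t = r·√(n−2)/√(1−r²) = 0.1468·√5 / √(1−0.021550) = 0.328255 / 0.989166 = 0.332

0.332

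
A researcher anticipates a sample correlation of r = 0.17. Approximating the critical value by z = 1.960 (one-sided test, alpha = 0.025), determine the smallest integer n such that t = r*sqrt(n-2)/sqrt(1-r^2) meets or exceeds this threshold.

Need r·√(n−2)/√(1−r²) ≥ 1.960
√(n−2) ≥ 1.960·√(1−0.0289) / 0.17 = 1.960·0.985444 / 0.17 = 11.3616
n−2 ≥ 129.0860  ⇒  n ≥ 131.0860
Smallest integer n = 132

132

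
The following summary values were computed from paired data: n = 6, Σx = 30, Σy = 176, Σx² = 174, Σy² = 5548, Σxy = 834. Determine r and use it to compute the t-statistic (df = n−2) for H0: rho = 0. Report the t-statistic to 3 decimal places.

S_xy = nΣxy − ΣxΣy = 6·834 − 30·176 = 5004 − 5280 = -276
S_xx = nΣx² − (Σx)² = 6·174 − 30² = 1044 − 900 = 144
S_yy = nΣy² − (Σy)² = 6·5548 − 176² = 33288 − 30976 = 2312
r = S_xy / √(S_xx·S_yy) = -276 / √(144·2312) = -276 / √332928 = -276 / 576.9991 = -0.4783
t = r·√(n−2)/√(1−r²) = -0.4783·√4 / √(1−0.228771) = -0.956600 / 0.878196 = -1.089

-1.089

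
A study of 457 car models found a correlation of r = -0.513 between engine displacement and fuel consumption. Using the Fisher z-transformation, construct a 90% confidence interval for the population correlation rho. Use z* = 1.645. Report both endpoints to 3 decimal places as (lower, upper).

(-0.568, -0.454)

Fisher z: z_r = atanh(r) = ½·ln((1+(-0.513))/(1−(-0.513))) = -0.566793
SE(z) = 1/√(n−3) = 1/√454 = 0.046932
90% ⇒ z* = 1.645; margin = 1.645·0.046932 = 0.077203
CI on z-scale: (-0.643996, -0.489590)
Back-transform: tanh(-0.643996) = -0.567614, tanh(-0.489590) = -0.453891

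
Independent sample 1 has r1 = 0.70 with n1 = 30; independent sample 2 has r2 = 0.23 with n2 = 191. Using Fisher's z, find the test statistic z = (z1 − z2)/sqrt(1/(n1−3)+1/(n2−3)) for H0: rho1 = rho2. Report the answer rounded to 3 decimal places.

3.076

z1 = atanh(0.70) = 0.867301,  z2 = atanh(0.23) = 0.234189
SE = √(1/(n1−3) + 1/(n2−3)) = √(1/27 + 1/188) = √(0.0370370 + 0.0053191) = √0.0423561 = 0.205806
z = (z1 − z2)/SE = (0.867301 − 0.234189) / 0.205806 = 0.633112 / 0.205806 = 3.076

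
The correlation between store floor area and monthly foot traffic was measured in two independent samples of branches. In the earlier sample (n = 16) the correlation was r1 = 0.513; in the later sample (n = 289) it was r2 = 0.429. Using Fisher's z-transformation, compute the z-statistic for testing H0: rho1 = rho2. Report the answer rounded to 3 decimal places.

Fisher z-transforms: z1 = atanh(0.513) = 0.566793, z2 = atanh(0.429) = 0.458670; difference d = 0.108123
Var(d) = 1/13 + 1/286 = 0.0769231 + 0.0034965 = 0.0804196
z = d/√Var(d) = 0.108123 / √0.0804196 = 0.108123 / 0.283583 = 0.381

0.381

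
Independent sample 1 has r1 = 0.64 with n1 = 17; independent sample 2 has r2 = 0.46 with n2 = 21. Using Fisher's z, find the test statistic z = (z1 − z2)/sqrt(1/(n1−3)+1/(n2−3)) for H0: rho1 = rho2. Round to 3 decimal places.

0.732

Fisher z-transforms: z1 = atanh(0.64) = 0.758174, z2 = atanh(0.46) = 0.497311; difference d = 0.260863
Var(d) = 1/14 + 1/18 = 0.0714286 + 0.0555556 = 0.1269842
z = d/√Var(d) = 0.260863 / √0.1269842 = 0.260863 / 0.356348 = 0.732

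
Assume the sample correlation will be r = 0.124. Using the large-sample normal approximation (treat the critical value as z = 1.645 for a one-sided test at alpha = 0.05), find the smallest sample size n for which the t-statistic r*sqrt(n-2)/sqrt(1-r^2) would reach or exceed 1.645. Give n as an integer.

Need r·√(n−2)/√(1−r²) ≥ 1.645
√(n−2) ≥ 1.645·√(1−0.015376) / 0.124 = 1.645·0.992282 / 0.124 = 13.1637
n−2 ≥ 173.2830  ⇒  n ≥ 175.2830
Smallest integer n = 176

176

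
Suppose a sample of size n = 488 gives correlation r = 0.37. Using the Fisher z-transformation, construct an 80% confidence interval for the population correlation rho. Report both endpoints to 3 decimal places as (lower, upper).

(0.319, 0.419)

z_r = atanh(0.37) = 0.388423;  SE = 1/√(n−3) = 1/√485 = 0.045408
z-limits: 0.388423 ± 1.282·0.045408 = 0.388423 ± 0.058213 = [0.330210, 0.446636]
ρ-limits: (tanh 0.330210, tanh 0.446636) = (0.319, 0.419)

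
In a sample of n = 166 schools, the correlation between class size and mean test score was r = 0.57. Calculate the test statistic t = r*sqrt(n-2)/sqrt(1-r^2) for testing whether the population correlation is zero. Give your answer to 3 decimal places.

t = r·√(n−2) / √(1−r²) with r = 0.57, n = 166
  = 0.57·√164 / √(1 − 0.3249)
  = 0.57·12.806248 / 0.821645
  = 7.299561 / 0.821645 = 8.884

8.884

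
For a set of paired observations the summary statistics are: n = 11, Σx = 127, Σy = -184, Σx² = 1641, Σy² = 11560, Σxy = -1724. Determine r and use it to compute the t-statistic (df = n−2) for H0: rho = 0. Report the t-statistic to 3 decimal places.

S_xy = nΣxy − ΣxΣy = 11·(-1724) − 127·(-184) = -18964 − (-23368) = 4404
S_xx = nΣx² − (Σx)² = 11·1641 − 127² = 18051 − 16129 = 1922
S_yy = nΣy² − (Σy)² = 11·11560 − (-184)² = 127160 − 33856 = 93304
r = S_xy / √(S_xx·S_yy) = 4404 / √(1922·93304) = 4404 / √179330288 = 4404 / 13391.4259 = 0.3289
t = r·√(n−2)/√(1−r²) = 0.3289·√9 / √(1−0.108175) = 0.986700 / 0.944365 = 1.045

1.045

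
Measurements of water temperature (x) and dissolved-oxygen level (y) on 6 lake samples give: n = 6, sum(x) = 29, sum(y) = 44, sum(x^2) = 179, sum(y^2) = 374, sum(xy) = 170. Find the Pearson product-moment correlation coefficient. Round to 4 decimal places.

Numerator: nΣxy − (Σx)(Σy) = 6·170 − (29)(44) = -256
Denominator: √[(nΣx²−(Σx)²)(nΣy²−(Σy)²)]
  nΣx²−(Σx)² = 6·179 − 841 = 233;  nΣy²−(Σy)² = 6·374 − 1936 = 308
  √(233·308) = √71764 = 267.8880
r = -256 / 267.8880 = -0.9556

-0.9556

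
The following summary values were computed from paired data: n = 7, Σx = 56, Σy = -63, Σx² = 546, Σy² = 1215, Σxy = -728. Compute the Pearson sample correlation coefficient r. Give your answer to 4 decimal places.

Numerator: nΣxy − (Σx)(Σy) = 7·(-728) − (56)(-63) = -1568
Denominator: √[(nΣx²−(Σx)²)(nΣy²−(Σy)²)]
  nΣx²−(Σx)² = 7·546 − 3136 = 686;  nΣy²−(Σy)² = 7·1215 − 3969 = 4536
  √(686·4536) = √3111696 = 1764.0000
r = -1568 / 1764.0000 = -0.8889

-0.8889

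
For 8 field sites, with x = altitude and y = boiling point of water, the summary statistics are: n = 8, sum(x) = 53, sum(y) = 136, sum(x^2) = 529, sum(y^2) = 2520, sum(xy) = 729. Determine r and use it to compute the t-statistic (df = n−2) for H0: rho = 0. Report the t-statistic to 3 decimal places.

S_xy = nΣxy − ΣxΣy = 8·729 − 53·136 = 5832 − 7208 = -1376
S_xx = nΣx² − (Σx)² = 8·529 − 53² = 4232 − 2809 = 1423
S_yy = nΣy² − (Σy)² = 8·2520 − 136² = 20160 − 18496 = 1664
r = S_xy / √(S_xx·S_yy) = -1376 / √(1423·1664) = -1376 / √2367872 = -1376 / 1538.7891 = -0.8942
t = r·√(n−2)/√(1−r²) = -0.8942·√6 / √(1−0.799594) = -2.190334 / 0.447667 = -4.893

-4.893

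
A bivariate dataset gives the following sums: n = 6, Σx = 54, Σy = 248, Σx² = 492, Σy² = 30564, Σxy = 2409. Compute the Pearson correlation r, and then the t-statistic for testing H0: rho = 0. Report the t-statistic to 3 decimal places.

S_xy = nΣxy − ΣxΣy = 6·2409 − 54·248 = 14454 − 13392 = 1062
S_xx = nΣx² − (Σx)² = 6·492 − 54² = 2952 − 2916 = 36
S_yy = nΣy² − (Σy)² = 6·30564 − 248² = 183384 − 61504 = 121880
r = S_xy / √(S_xx·S_yy) = 1062 / √(36·121880) = 1062 / √4387680 = 1062 / 2094.6790 = 0.5070
t = r·√(n−2)/√(1−r²) = 0.5070·√4 / √(1−0.257049) = 1.014000 / 0.861946 = 1.176

1.176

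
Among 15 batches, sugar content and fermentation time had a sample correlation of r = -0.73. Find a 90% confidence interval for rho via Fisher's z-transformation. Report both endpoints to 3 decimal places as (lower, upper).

(-0.886, -0.425)

z_r = atanh(-0.73) = -0.928727;  SE = 1/√(n−3) = 1/√12 = 0.288675
z-limits: -0.928727 ± 1.645·0.288675 = -0.928727 ± 0.474870 = [-1.403597, -0.453857]
ρ-limits: (tanh -1.403597, tanh -0.453857) = (-0.886, -0.425)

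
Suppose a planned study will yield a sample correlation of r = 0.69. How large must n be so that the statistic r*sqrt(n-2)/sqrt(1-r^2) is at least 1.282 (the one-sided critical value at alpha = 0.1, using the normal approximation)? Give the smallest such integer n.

4

Need r·√(n−2)/√(1−r²) ≥ 1.282
√(n−2) ≥ 1.282·√(1−0.4761) / 0.69 = 1.282·0.723809 / 0.69 = 1.3448
n−2 ≥ 1.8085  ⇒  n ≥ 3.8085
Smallest integer n = 4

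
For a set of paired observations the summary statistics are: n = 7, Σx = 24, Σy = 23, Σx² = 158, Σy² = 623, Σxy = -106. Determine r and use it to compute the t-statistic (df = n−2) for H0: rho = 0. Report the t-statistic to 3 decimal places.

-4.846

S_xy = nΣxy − ΣxΣy = 7·(-106) − 24·23 = -742 − 552 = -1294
S_xx = nΣx² − (Σx)² = 7·158 − 24² = 1106 − 576 = 530
S_yy = nΣy² − (Σy)² = 7·623 − 23² = 4361 − 529 = 3832
r = S_xy / √(S_xx·S_yy) = -1294 / √(530·3832) = -1294 / √2030960 = -1294 / 1425.1175 = -0.9080
t = r·√(n−2)/√(1−r²) = -0.9080·√5 / √(1−0.824464) = -2.030350 / 0.418970 = -4.846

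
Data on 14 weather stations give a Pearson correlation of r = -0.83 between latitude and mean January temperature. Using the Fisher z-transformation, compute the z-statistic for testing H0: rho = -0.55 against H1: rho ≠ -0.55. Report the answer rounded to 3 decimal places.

-1.890

z_r = atanh(-0.83) = -1.188136,  z_0 = atanh(-0.55) = -0.618381
SE = 1/√(n−3) = 1/√11 = 0.301511
z = (z_r − z_0)/SE = (-1.188136 − (-0.618381)) / 0.301511 = -0.569755 / 0.301511 = -1.890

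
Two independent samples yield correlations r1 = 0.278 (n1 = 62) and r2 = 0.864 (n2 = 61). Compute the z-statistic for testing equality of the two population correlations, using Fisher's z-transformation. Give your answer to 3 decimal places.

-5.535

Fisher z-transforms: z1 = atanh(0.278) = 0.285513, z2 = atanh(0.864) = 1.308913; difference d = -1.023400
Var(d) = 1/59 + 1/58 = 0.0169492 + 0.0172414 = 0.0341906
z = d/√Var(d) = -1.023400 / √0.0341906 = -1.023400 / 0.184907 = -5.535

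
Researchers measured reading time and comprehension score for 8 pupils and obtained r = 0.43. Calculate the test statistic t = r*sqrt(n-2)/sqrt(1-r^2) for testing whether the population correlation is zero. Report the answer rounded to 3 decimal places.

1 − r² = 1 − 0.1849 = 0.8151;  √(1−r²) = 0.902829
√(n−2) = √6 = 2.449490
t = r·√(n−2)/√(1−r²) = 0.43 · 2.449490 / 0.902829 = 1.167

1.167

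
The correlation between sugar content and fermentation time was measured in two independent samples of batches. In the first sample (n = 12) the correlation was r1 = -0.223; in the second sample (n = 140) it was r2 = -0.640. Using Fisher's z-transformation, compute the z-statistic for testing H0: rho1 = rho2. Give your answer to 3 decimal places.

1.544

z1 = atanh(-0.223) = -0.226811,  z2 = atanh(-0.640) = -0.758174
SE = √(1/(n1−3) + 1/(n2−3)) = √(1/9 + 1/137) = √(0.1111111 + 0.0072993) = √0.1184104 = 0.344108
z = (z1 − z2)/SE = (-0.226811 − (-0.758174)) / 0.344108 = 0.531363 / 0.344108 = 1.544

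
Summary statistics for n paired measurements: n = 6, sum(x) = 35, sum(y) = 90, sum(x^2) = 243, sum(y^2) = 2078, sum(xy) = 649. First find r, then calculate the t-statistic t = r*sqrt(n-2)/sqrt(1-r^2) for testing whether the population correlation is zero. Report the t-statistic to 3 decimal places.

S_xy = nΣxy − ΣxΣy = 6·649 − 35·90 = 3894 − 3150 = 744
S_xx = nΣx² − (Σx)² = 6·243 − 35² = 1458 − 1225 = 233
S_yy = nΣy² − (Σy)² = 6·2078 − 90² = 12468 − 8100 = 4368
r = S_xy / √(S_xx·S_yy) = 744 / √(233·4368) = 744 / √1017744 = 744 / 1008.8330 = 0.7375
t = r·√(n−2)/√(1−r²) = 0.7375·√4 / √(1−0.543906) = 1.475000 / 0.675347 = 2.184

2.184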